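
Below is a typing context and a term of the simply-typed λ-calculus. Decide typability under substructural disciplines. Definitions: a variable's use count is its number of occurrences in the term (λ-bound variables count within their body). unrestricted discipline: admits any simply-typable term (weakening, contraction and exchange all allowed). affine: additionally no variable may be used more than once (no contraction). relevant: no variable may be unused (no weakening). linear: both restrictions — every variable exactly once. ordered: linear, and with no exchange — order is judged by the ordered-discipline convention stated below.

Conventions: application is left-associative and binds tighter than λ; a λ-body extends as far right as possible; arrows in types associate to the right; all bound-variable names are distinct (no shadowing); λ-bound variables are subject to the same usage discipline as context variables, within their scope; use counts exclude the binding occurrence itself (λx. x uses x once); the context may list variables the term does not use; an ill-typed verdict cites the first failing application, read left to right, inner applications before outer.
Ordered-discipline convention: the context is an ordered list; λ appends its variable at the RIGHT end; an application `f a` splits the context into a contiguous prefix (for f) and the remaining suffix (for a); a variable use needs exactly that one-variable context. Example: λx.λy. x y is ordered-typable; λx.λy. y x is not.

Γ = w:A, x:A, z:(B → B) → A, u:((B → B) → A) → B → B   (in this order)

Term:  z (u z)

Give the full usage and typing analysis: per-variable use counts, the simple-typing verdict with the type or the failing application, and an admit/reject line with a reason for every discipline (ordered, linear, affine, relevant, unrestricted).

variable uses: w ×0; x ×0; z ×2; u ×1
order of uses: z, u, z
typing: the term checks, with type A
ordered ✗ (uses contraction: z ×2; w, x never used (weakening))
linear ✗ (uses contraction: z ×2; w, x never used (weakening))
affine ✗ (uses contraction: z ×2)
relevant ✗ (w, x never used (weakening))
unrestricted ✓ (type-checks (A) and nothing is barred)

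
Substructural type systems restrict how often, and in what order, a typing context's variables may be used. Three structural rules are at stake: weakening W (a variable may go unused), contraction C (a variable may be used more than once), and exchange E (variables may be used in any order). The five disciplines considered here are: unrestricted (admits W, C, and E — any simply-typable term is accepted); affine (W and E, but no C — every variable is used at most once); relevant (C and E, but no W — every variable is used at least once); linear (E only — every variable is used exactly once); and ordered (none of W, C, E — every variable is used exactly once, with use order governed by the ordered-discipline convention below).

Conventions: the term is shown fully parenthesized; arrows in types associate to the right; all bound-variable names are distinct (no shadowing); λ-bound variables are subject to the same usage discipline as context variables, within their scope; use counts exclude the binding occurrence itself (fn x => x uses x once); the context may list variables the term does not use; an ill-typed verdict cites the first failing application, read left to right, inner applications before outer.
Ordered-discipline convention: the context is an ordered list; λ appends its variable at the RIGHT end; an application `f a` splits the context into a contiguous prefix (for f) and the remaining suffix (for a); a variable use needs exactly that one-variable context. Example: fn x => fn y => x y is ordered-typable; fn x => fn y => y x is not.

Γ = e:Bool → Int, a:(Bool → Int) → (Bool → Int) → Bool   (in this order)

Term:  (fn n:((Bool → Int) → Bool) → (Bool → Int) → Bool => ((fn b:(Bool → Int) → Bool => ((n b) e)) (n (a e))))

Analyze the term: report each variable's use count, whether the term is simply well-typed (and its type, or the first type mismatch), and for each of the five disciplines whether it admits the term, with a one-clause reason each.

use counts: e=2; a=1; n (λ-bound)=2; b (λ-bound)=1
left-to-right use order: n, b, e, n, a, e
typing: well-typed — term : (((Bool → Int) → Bool) → (Bool → Int) → Bool) → Bool
ordered: ✗, needs contraction — e ×2, n ×2
linear: ✗, needs contraction — e ×2, n ×2
affine: ✗, needs contraction — e ×2, n ×2
relevant: ✓, at least one use each (e, a, n, b)
unrestricted: ✓, simply typable at (((Bool → Int) → Bool) → (Bool → Int) → Bool) → Bool; W, C, E all held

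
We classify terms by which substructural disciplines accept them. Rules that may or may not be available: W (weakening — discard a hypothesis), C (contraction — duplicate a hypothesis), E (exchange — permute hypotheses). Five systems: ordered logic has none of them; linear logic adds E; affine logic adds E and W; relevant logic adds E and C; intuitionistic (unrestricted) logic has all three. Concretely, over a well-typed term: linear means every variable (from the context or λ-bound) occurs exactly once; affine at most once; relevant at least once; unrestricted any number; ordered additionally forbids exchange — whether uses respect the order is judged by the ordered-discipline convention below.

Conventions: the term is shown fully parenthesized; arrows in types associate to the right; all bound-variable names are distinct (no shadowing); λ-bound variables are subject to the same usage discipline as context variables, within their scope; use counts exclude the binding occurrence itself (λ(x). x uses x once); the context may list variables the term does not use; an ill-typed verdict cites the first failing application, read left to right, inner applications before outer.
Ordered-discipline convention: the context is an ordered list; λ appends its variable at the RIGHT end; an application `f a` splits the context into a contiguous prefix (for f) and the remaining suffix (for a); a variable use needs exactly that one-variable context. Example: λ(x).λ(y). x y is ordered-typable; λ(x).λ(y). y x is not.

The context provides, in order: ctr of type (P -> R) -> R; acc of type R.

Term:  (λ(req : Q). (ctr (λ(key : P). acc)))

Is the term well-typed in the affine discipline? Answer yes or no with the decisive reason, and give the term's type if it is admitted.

yes — none of ctr, acc, req, key used more than once; term : Q -> R
variable uses: ctr: 1×, acc: 1×, req (λ-bound): 0×, key (λ-bound): 0×
uses in reading order: ctr, acc
typing: ✓ — Q -> R
summary: ordered ✗, linear ✗, affine ✓, relevant ✗, unrestricted ✓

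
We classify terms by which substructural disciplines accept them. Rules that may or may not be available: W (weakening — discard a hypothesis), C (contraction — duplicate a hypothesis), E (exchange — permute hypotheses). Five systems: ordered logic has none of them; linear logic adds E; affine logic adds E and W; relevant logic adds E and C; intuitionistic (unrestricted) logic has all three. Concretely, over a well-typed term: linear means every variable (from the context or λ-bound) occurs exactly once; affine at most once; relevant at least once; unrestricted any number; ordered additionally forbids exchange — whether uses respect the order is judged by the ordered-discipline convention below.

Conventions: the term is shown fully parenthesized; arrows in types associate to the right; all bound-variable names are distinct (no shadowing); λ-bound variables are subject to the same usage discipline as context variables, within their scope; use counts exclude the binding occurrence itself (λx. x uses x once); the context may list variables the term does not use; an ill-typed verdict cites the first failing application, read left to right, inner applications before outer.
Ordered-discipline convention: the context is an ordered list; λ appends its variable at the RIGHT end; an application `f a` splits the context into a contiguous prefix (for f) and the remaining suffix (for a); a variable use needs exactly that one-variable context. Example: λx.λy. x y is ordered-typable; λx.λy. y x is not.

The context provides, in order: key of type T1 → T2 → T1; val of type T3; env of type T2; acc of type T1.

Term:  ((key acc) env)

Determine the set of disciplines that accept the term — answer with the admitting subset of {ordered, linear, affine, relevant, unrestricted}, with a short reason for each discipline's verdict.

accepted by: affine, unrestricted
counts: key: 1; val: 0; env: 1; acc: 1
order of uses: key, acc, env
typing: well-typed at T1
ordered: ✗ — val left unused
linear: ✗ — val left unused
affine: ✓ — none of key, val, env, acc used more than once
relevant: ✗ — val left unused
unrestricted: ✓ — typability at T1 is all that's needed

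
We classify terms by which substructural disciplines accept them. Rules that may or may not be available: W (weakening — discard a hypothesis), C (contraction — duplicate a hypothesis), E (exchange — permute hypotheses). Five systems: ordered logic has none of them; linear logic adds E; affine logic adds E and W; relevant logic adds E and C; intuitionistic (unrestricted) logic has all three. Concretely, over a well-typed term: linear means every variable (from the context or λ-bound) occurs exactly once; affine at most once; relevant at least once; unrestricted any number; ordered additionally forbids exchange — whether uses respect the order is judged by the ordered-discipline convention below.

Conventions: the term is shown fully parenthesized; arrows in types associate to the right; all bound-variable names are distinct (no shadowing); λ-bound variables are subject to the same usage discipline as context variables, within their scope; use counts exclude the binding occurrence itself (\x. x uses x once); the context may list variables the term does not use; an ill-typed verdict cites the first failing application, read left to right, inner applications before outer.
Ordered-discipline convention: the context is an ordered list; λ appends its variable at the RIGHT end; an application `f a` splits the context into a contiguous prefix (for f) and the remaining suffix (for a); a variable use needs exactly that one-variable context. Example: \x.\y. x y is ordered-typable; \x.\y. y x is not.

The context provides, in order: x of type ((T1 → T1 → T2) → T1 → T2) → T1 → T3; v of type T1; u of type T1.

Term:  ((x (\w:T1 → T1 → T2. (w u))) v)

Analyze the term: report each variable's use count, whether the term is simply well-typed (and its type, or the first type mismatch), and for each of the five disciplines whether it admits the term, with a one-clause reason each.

use counts: x: 1, v: 1, u: 1, w (λ-bound): 1
order of uses: x, w, u, v
typing: the term checks, with type T3
ordered: ✗, no ordered split (uses run x, w, u, v)
linear: ✓, single use per variable (x, v, u, w)
affine: ✓, at most one use each (x, v, u, w)
relevant: ✓, x, v, u, w: all used, weakening unneeded
unrestricted: ✓, type-checks (T3) and nothing is barred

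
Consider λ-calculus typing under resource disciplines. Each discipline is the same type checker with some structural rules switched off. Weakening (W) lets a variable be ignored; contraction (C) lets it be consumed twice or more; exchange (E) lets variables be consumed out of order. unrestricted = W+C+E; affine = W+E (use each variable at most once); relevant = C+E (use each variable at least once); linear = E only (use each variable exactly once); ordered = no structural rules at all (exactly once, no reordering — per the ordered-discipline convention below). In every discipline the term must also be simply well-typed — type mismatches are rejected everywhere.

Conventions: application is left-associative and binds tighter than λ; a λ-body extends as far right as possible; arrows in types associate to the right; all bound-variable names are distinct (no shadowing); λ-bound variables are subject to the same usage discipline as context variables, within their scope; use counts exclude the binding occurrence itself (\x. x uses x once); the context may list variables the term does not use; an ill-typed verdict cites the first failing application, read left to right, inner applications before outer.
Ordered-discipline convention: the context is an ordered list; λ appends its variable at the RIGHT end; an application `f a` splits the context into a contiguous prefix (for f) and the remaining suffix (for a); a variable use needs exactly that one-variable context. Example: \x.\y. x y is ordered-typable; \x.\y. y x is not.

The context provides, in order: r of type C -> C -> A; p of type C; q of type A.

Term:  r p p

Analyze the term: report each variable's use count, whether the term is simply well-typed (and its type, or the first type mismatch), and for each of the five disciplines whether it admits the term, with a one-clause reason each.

variable uses: r: 1, p: 2, q: 0
left-to-right use order: r, p, p
typing: ✓ — A
ordered: ✗ — repeated use of p ×2; q never used (weakening)
linear: ✗ — repeated use of p ×2; q never used (weakening)
affine: ✗ — repeated use of p ×2
relevant: ✗ — q never used (weakening)
unrestricted: ✓ — typability at A is all that's needed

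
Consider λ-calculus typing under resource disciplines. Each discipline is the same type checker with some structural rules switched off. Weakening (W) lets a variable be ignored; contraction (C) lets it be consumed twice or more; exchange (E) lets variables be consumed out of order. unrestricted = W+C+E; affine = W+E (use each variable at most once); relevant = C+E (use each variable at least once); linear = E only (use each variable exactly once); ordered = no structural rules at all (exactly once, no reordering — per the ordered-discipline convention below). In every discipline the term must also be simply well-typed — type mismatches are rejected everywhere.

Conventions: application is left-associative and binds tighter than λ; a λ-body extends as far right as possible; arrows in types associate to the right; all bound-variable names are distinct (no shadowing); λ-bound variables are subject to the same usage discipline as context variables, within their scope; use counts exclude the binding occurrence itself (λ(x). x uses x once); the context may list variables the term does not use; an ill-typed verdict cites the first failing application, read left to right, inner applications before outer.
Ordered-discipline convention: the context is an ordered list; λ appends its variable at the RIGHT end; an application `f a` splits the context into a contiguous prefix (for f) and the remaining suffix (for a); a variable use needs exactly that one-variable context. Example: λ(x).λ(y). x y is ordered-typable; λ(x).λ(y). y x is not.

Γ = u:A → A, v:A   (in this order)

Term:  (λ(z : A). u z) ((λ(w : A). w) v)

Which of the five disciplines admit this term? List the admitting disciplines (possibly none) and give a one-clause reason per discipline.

admitted in: ordered, linear, affine, relevant, unrestricted
variable uses: u ×1, v ×1, z (λ-bound) ×1, w (λ-bound) ×1
left-to-right use order: u, z, w, v
typing: ✓ — A
ordered: ✓, u, v, z, w once each; derivable with no W/C/E
linear: ✓, exactly-once usage across u, v, z, w
affine: ✓, no duplicate uses among u, v, z, w
relevant: ✓, at least one use each (u, v, z, w)
unrestricted: ✓, well-typed at A; no restrictions here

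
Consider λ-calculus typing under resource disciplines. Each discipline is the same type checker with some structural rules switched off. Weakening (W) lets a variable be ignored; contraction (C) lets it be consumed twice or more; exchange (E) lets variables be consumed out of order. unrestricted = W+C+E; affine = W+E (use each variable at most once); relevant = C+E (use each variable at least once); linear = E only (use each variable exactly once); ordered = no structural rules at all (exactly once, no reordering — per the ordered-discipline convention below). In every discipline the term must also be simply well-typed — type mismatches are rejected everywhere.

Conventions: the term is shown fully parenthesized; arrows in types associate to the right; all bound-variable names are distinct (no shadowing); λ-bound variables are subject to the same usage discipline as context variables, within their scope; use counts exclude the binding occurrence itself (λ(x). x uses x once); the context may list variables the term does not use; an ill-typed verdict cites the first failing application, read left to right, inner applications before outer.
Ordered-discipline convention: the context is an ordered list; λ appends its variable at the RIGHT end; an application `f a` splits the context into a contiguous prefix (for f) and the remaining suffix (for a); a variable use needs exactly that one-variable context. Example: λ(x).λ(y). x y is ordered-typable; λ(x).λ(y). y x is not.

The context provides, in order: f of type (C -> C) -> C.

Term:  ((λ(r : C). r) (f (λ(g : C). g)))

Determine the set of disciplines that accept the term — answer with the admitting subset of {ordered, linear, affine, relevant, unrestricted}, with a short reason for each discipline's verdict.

accepted by: ordered, linear, affine, relevant, unrestricted
counts: f: 1×, r [bound]: 1×, g [bound]: 1×
left-to-right use order: r, f, g
typing: the term checks, with type C
ordered: ✓ — single-use (f, r, g), ordered derivation ok
linear: ✓ — f, r, g: one use apiece
affine: ✓ — f, r, g: no repeats, contraction unneeded
relevant: ✓ — f, r, g: all used, weakening unneeded
unrestricted: ✓ — type-checks (C) and nothing is barred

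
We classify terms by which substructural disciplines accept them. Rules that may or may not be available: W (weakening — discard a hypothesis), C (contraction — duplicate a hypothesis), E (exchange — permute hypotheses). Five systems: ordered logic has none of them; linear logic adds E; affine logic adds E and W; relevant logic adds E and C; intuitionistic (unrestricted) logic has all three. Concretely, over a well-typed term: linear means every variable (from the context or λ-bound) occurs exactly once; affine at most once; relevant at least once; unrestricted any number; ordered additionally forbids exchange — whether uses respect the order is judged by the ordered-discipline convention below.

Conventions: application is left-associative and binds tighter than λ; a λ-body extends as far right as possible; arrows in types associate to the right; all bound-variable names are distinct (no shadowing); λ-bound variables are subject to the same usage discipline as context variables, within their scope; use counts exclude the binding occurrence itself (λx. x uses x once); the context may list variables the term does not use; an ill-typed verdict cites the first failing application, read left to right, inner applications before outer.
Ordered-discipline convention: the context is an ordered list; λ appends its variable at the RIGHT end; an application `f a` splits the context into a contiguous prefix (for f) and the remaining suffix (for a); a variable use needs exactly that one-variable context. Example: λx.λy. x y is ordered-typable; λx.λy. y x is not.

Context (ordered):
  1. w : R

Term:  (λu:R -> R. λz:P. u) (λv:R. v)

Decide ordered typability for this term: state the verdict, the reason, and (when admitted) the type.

no — needs weakening: w, z unused
usage: w=0; u (λ-bound)=1; z (λ-bound)=0; v (λ-bound)=1
order of uses: u, v
typing: well-typed — term : P -> R -> R
summary: ordered ✗ | linear ✗ | affine ✓ | relevant ✗ | unrestricted ✓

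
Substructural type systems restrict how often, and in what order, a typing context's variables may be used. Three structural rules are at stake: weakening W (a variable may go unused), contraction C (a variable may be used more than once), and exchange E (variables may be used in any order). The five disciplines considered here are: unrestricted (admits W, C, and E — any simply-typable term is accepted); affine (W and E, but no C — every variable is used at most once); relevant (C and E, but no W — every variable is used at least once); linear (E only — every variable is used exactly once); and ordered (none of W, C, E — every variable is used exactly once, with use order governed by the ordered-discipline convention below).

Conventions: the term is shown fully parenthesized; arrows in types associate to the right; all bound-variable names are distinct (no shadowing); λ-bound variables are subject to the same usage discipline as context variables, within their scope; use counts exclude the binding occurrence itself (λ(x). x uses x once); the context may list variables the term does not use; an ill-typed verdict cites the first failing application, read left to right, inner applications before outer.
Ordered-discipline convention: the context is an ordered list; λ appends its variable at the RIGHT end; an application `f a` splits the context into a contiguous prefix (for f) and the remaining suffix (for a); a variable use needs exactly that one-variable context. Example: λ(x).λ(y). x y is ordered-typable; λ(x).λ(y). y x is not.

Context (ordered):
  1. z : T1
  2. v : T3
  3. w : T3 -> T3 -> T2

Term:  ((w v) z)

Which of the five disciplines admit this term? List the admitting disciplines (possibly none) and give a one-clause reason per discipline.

admitting disciplines: none
counts: z: 1×, v: 1×, w: 1×
uses in reading order: w, v, z
typing: ill-typed: a function awaiting T3 gets T1
ordered ✗ (fails simple typing)
linear ✗ (a type mismatch blocks all five)
affine ✗ (the type mismatch rejects it)
relevant ✗ (not simply typable)
unrestricted ✗ (fails simple typing)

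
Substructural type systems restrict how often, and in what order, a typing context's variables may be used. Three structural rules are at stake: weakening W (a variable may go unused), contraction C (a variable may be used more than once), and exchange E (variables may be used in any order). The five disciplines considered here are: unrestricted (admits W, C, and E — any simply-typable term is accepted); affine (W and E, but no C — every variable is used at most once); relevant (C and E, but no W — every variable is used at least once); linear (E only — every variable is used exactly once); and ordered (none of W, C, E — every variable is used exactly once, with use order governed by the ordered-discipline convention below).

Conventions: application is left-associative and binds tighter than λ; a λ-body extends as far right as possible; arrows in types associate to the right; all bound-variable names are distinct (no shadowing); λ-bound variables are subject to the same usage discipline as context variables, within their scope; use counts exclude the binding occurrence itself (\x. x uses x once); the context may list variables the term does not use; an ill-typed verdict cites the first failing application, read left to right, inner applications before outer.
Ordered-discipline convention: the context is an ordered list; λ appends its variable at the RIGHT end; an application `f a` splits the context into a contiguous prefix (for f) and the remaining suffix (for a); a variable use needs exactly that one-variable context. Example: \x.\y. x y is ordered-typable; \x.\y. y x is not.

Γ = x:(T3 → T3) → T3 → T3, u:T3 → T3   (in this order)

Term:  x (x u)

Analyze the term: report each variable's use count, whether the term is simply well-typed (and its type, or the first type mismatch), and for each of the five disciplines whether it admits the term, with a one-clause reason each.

use counts: x: 2×, u: 1×
left-to-right use order: x, x, u
typing: the term checks, with type T3 → T3
ordered ✗ (needs contraction — x ×2)
linear ✗ (needs contraction — x ×2)
affine ✗ (needs contraction — x ×2)
relevant ✓ (every one of x, u appears)
unrestricted ✓ (well-typed at T3 → T3; no restrictions here)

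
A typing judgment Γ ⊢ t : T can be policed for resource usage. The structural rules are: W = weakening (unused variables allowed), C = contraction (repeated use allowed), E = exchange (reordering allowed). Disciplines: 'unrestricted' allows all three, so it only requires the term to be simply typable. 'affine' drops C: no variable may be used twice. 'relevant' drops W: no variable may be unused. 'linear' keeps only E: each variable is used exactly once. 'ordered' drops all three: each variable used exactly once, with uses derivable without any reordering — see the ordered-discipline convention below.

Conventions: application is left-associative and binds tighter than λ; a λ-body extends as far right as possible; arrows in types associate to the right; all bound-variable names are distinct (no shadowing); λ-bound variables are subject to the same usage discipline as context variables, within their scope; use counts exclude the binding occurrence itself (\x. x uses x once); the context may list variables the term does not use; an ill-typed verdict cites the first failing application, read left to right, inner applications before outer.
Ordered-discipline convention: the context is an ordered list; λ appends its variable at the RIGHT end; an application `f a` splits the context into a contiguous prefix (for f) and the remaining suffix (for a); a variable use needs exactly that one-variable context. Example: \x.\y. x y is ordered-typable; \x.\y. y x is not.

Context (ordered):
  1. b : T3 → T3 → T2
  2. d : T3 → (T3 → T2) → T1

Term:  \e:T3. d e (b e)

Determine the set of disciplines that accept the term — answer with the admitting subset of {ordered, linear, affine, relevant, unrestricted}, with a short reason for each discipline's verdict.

admitted by: relevant, unrestricted
use counts: b: 1×, d: 1×, e [bound]: 2×
left-to-right use order: d, e, b, e
typing: the term checks, with type T3 → T1
ordered: ✗, needs contraction — e ×2
linear: ✗, needs contraction — e ×2
affine: ✗, needs contraction — e ×2
relevant: ✓, b, d, e: all used, weakening unneeded
unrestricted: ✓, simply typable at T3 → T1; W, C, E all held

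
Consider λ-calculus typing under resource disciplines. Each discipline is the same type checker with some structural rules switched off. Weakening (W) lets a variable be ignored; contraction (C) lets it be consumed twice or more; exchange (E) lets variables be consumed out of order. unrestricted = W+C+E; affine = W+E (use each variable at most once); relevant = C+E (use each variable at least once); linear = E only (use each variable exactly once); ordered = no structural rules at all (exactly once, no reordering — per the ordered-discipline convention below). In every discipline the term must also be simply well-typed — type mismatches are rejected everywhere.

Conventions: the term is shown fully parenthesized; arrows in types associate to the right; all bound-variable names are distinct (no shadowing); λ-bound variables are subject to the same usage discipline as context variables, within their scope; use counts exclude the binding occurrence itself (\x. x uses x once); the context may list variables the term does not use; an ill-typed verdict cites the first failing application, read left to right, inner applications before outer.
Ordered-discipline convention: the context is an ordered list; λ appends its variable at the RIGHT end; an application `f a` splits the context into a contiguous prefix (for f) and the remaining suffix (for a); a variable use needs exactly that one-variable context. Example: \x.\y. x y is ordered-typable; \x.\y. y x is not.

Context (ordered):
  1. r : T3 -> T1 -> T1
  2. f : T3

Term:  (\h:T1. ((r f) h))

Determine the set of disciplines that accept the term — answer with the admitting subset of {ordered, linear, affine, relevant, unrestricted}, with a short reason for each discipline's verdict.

admitting disciplines: ordered, linear, affine, relevant, unrestricted
counts: r ×1; f ×1; h (bound) ×1
use order (left to right): r, f, h
typing: the term checks, with type T1 -> T1
ordered: ✓, r, f, h once each; derivable with no W/C/E
linear: ✓, exactly-once usage across r, f, h
affine: ✓, at most one use each (r, f, h)
relevant: ✓, r, f, h: all used, weakening unneeded
unrestricted: ✓, simply typable at T1 -> T1; W, C, E all held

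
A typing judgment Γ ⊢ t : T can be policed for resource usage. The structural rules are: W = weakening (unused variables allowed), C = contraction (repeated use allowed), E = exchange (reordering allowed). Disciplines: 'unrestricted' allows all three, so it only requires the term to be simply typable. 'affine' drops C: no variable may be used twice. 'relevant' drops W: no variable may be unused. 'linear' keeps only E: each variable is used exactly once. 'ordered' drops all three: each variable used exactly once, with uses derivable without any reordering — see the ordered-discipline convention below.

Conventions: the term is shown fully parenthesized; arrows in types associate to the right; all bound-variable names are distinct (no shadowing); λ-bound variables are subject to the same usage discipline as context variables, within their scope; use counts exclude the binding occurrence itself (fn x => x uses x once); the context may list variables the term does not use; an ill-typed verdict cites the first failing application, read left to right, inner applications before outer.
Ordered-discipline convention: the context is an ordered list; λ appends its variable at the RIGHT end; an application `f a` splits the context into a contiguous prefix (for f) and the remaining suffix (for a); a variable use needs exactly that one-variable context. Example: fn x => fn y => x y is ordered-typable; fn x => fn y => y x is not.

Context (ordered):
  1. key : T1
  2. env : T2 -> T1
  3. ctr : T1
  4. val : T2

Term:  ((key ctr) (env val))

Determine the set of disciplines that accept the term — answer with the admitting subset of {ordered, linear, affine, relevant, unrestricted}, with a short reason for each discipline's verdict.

accepted by: none
counts: key: 1, env: 1, ctr: 1, val: 1
left-to-right use order: key, ctr, env, val
typing: ill-typed: non-function type T1 applied to an argument
ordered ✗ (a type mismatch blocks all five)
linear ✗ (the type mismatch rejects it)
affine ✗ (not simply typable)
relevant ✗ (fails simple typing)
unrestricted ✗ (a type mismatch blocks all five)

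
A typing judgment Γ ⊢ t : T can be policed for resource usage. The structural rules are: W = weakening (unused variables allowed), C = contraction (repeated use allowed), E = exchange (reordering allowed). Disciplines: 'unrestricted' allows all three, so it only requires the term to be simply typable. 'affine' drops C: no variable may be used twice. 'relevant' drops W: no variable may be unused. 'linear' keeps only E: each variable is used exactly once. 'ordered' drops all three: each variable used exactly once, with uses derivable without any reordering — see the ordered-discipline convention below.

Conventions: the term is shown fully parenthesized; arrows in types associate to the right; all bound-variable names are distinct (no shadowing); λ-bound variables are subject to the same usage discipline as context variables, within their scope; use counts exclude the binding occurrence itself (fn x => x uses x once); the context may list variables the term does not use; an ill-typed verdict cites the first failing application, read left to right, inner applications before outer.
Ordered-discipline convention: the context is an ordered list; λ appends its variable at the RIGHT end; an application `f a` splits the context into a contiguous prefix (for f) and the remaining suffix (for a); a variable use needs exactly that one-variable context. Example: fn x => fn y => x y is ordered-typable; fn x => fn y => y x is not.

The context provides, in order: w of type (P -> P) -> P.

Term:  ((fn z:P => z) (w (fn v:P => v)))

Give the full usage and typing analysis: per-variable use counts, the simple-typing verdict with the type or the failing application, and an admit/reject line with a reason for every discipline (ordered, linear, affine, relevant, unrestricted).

use counts: w=1, z (λ-bound)=1, v (λ-bound)=1
order of uses: z, w, v
typing: well-typed — term : P
ordered: ✓ — w, z, v: once each, no exchange needed
linear: ✓ — w, z, v: one use apiece
affine: ✓ — none of w, z, v used more than once
relevant: ✓ — at least one use each (w, z, v)
unrestricted: ✓ — typability at P is all that's needed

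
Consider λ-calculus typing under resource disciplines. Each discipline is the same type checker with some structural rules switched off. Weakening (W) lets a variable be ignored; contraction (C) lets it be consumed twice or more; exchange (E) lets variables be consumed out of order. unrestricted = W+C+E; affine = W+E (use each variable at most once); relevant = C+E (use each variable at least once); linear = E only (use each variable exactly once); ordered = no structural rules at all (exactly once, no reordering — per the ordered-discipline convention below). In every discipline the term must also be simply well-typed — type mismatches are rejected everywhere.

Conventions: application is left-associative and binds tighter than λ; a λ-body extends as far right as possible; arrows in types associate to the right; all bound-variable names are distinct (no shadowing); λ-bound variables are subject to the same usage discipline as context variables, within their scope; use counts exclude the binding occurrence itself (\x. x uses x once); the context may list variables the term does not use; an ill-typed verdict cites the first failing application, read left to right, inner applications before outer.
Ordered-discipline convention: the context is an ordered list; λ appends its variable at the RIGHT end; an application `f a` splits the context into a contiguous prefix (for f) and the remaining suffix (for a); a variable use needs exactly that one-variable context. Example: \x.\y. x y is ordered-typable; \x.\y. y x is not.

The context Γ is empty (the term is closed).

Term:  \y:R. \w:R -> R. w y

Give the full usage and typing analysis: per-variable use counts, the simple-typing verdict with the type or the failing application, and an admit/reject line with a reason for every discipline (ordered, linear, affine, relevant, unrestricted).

variable uses: y (bound): 1×, w (bound): 1×
order of uses: w, y
typing: the term checks, with type R -> (R -> R) -> R
ordered ✗ (no contiguous prefix/suffix split fits w, y)
linear ✓ (single use per variable (y, w))
affine ✓ (none of y, w used more than once)
relevant ✓ (y, w: all used, weakening unneeded)
unrestricted ✓ (simply typable at R -> (R -> R) -> R; W, C, E all held)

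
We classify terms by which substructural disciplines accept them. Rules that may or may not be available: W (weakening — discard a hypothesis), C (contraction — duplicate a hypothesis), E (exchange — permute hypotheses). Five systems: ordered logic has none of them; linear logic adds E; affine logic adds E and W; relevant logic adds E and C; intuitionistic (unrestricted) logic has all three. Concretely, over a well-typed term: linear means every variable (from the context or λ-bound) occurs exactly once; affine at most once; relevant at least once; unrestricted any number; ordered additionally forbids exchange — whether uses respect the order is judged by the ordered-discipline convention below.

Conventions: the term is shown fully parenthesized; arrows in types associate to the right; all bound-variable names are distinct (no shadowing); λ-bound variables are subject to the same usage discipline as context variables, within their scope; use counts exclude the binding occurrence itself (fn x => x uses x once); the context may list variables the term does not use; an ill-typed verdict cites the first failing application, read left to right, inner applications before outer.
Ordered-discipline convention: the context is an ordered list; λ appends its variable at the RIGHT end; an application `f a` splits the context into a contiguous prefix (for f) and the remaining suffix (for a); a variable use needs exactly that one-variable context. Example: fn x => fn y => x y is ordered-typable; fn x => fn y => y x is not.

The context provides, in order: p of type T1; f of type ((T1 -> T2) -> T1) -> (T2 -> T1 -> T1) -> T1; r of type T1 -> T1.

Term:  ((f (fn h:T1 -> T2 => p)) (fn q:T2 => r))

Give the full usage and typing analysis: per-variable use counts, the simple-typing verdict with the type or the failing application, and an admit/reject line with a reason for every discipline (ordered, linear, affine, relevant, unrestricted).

counts: p=1; f=1; r=1; h [bound]=0; q [bound]=0
uses in reading order: f, p, r
typing: well-typed — term : T1
ordered: ✗, unused: h, q — weakening required
linear: ✗, unused: h, q — weakening required
affine: ✓, p, f, r, h, q: no repeats, contraction unneeded
relevant: ✗, unused: h, q — weakening required
unrestricted: ✓, simply typable at T1; W, C, E all held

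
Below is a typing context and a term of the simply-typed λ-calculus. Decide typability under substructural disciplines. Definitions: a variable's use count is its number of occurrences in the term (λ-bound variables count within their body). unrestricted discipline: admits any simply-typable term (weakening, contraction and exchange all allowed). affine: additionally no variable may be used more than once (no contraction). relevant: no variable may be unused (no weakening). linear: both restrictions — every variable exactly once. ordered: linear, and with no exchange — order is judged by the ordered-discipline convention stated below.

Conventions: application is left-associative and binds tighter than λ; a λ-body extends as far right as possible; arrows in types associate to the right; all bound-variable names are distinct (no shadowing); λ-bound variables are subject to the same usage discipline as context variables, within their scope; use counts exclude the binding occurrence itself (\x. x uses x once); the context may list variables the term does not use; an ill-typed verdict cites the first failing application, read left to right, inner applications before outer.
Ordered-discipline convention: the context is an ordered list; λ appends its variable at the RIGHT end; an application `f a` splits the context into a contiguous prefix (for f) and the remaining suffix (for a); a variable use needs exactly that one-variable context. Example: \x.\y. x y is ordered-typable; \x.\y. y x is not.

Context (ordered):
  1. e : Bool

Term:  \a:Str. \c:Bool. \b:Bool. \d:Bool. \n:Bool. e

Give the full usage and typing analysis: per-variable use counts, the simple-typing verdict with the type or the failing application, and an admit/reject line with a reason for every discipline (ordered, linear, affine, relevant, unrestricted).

counts: e ×1; a (λ-bound) ×0; c (λ-bound) ×0; b (λ-bound) ×0; d (λ-bound) ×0; n (λ-bound) ×0
order of uses: e
typing: the term checks, with type Str → Bool → Bool → Bool → Bool → Bool
ordered ✗ (a, c, b, d, n never used (weakening))
linear ✗ (a, c, b, d, n never used (weakening))
affine ✓ (no duplicate uses among e, a, c, b, d, n)
relevant ✗ (a, c, b, d, n never used (weakening))
unrestricted ✓ (simply typable at Str → Bool → Bool → Bool → Bool → Bool; W, C, E all held)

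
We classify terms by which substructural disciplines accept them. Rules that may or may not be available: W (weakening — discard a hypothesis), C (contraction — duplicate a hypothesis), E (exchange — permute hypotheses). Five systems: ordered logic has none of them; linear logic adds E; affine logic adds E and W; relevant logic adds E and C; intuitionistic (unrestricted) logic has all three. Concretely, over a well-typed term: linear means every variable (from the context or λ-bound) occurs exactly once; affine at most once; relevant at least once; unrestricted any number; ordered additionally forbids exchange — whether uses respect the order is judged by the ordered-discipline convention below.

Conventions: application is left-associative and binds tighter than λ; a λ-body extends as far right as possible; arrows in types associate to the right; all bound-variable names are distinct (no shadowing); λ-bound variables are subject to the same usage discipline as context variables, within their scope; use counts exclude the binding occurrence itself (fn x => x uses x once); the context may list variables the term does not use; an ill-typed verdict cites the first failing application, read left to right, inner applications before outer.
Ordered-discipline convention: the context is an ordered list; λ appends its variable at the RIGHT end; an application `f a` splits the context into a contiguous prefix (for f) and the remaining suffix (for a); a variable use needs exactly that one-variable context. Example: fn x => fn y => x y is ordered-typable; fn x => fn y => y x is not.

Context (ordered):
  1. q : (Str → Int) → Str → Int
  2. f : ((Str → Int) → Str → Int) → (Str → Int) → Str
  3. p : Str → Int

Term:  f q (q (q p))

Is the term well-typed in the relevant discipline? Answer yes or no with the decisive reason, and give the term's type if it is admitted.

yes — q, f, p: all used, weakening unneeded; term : Str
use counts: q: 3, f: 1, p: 1
left-to-right use order: f, q, q, q, p
typing: well-typed — term : Str
all disciplines: ordered ✗ | linear ✗ | affine ✗ | relevant ✓ | unrestricted ✓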